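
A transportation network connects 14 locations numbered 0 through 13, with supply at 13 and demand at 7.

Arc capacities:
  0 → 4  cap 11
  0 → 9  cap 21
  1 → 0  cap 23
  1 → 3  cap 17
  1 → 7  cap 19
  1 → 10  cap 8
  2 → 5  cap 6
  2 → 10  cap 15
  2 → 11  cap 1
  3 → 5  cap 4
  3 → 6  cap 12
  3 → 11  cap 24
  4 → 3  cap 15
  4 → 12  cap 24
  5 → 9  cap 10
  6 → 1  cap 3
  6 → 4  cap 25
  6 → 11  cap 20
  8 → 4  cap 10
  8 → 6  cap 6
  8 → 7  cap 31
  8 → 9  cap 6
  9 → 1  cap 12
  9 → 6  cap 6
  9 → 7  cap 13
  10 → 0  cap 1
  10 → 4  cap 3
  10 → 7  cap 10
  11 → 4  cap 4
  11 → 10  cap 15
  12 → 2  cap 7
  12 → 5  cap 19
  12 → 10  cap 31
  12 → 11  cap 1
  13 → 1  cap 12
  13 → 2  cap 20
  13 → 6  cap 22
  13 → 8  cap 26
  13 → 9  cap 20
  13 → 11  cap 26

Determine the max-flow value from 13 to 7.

augment #1: 13→1→7 bottleneck 12, total now 12
augment #2: 13→8→7 bottleneck 26, total now 38
augment #3: 13→9→7 bottleneck 13, total now 51
augment #4: 13→2→10→7 bottleneck 10, total now 61
augment #5: 13→6→1→7 bottleneck 3, total now 64
augment #6: 13→9→1→7 bottleneck 4, total now 68

Maximum flow value: 68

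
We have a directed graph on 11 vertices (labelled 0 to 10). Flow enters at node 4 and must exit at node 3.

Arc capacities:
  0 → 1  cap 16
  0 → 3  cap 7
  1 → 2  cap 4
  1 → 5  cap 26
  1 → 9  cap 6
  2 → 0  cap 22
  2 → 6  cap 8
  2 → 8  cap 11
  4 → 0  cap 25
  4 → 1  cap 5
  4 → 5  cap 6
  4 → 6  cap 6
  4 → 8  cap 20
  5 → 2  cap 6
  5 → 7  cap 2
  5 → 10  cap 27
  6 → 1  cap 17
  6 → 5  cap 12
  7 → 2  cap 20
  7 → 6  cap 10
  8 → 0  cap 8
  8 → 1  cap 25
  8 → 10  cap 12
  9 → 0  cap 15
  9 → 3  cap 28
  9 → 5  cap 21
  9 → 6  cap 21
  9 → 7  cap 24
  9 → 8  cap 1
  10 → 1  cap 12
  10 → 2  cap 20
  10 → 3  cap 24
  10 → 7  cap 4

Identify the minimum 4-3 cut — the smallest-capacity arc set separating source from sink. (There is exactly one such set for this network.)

Min-cut arcs: {(0,3), (1,9), (10,3)} (total capacity 37)

augment #1: 4→0→3 push 7
augment #2: 4→1→9→3 push 5
augment #3: 4→5→10→3 push 6
augment #4: 4→8→10→3 push 12
augment #5: 4→0→1→9→3 push 1
augment #6: 4→6→5→10→3 push 6
max flow = 37; residual-reachable set from 4 gives S-side
cut edges (S→T): {(0,3), (1,9), (10,3)} total cap 37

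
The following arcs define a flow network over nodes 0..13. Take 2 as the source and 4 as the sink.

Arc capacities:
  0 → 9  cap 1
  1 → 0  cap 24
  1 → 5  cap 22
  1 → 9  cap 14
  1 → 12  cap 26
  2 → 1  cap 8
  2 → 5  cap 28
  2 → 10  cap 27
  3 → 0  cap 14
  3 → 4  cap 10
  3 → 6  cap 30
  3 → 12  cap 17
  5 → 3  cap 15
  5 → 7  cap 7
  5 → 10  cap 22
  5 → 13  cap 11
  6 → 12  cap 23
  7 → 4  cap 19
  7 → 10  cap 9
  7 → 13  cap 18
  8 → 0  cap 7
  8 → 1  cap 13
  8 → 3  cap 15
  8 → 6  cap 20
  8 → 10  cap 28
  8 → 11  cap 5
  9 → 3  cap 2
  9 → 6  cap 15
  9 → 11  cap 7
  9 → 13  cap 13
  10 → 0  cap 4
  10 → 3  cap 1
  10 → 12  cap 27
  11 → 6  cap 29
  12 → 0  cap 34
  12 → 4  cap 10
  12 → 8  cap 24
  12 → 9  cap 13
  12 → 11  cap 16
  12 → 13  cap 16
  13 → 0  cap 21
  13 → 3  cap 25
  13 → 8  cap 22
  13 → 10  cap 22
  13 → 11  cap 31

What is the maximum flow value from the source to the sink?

augment #1: 2→1→12→4 bottleneck 8, total now 8
augment #2: 2→5→3→4 bottleneck 10, total now 18
augment #3: 2→5→7→4 bottleneck 7, total now 25
augment #4: 2→10→12→4 bottleneck 2, total now 27

Maximum flow value: 27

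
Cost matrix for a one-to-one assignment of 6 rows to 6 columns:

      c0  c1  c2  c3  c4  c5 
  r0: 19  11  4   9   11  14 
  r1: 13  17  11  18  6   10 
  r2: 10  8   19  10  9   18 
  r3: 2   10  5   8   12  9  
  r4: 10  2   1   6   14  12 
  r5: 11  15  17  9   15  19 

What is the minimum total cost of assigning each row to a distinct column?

Minimum assignment cost: 36

optimal assignment: row0→col2 (cost 4), row1→col5 (cost 10), row2→col4 (cost 9), row3→col0 (cost 2), row4→col1 (cost 2), row5→col3 (cost 9)
total = 4 + 10 + 9 + 2 + 2 + 9 = 36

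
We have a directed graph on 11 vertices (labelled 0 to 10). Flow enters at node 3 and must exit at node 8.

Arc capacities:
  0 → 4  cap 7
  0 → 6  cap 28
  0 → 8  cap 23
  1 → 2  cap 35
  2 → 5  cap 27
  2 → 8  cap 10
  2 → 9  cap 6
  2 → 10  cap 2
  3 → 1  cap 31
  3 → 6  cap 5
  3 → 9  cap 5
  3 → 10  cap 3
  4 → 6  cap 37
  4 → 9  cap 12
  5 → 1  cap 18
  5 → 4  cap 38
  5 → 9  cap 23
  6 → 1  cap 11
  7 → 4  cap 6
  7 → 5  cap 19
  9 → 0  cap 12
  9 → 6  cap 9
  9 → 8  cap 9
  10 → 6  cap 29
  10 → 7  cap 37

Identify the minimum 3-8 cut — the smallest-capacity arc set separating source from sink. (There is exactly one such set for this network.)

augment #1: 3→9→8 push 5
augment #2: 3→1→2→8 push 10
augment #3: 3→1→2→9→8 push 4
augment #4: 3→1→2→9→0→8 push 2
augment #5: 3→1→2→5→9→0→8 push 10
max flow = 31; residual-reachable set from 3 gives S-side
cut edges (S→T): {(2,8), (9,0), (9,8)} total cap 31

Min-cut arcs: {(2,8), (9,0), (9,8)} (total capacity 31)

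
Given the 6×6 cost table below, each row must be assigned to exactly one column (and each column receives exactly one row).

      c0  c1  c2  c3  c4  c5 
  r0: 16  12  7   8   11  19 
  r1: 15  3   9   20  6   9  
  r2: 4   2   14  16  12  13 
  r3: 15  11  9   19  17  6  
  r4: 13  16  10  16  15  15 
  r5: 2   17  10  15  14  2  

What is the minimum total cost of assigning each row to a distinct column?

optimal assignment: row0→col3 (cost 8), row1→col4 (cost 6), row2→col1 (cost 2), row3→col5 (cost 6), row4→col2 (cost 10), row5→col0 (cost 2)
total = 8 + 6 + 2 + 6 + 10 + 2 = 34

Minimum assignment cost: 34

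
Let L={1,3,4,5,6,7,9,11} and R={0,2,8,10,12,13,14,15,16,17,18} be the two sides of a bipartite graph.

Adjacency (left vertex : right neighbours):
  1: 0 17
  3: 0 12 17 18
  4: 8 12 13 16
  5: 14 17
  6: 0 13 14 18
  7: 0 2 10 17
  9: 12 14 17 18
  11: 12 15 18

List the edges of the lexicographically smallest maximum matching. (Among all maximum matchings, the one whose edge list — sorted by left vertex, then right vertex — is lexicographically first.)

Lex-smallest maximum matching: {(1,0), (3,12), (4,8), (5,14), (6,13), (7,2), (9,17), (11,15)}

|M| = 8 (so the lex-smallest maximum matching has 8 edges)
process left vertices in ascending order; for each, take the smallest-labelled available neighbour that still permits 8 edges overall, or leave it unmatched if none does
lex-smallest matching: {1-0, 3-12, 4-8, 5-14, 6-13, 7-2, 9-17, 11-15}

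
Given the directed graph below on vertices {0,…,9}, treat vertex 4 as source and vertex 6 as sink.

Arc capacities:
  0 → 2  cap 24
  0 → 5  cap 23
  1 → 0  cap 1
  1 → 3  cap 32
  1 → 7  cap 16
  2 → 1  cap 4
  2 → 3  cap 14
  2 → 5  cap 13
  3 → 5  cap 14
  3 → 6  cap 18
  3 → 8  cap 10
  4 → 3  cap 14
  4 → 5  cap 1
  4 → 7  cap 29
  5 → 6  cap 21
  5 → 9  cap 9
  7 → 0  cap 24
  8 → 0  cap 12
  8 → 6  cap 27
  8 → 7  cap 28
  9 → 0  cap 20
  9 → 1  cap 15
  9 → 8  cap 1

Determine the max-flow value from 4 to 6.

Maximum flow value: 39

augment #1: 4→3→6 bottleneck 14, total now 14
augment #2: 4→5→6 bottleneck 1, total now 15
augment #3: 4→7→0→5→6 bottleneck 20, total now 35
augment #4: 4→7→0→2→3→6 bottleneck 4, total now 39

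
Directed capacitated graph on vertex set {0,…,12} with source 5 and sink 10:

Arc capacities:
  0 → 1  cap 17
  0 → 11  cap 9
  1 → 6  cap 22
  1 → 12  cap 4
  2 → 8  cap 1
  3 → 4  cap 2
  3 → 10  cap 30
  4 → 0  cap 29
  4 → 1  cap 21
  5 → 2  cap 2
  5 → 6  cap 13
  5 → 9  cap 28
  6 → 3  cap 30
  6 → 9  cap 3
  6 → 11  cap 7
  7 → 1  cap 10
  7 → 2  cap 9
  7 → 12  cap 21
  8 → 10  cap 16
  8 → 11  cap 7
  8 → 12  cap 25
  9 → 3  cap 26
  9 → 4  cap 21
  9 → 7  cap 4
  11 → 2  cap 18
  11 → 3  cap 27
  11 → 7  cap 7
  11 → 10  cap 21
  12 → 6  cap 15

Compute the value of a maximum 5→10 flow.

augment #1: 5→2→8→10 bottleneck 1, total now 1
augment #2: 5→6→3→10 bottleneck 13, total now 14
augment #3: 5→9→3→10 bottleneck 17, total now 31
augment #4: 5→9→3→6→11→10 bottleneck 7, total now 38
augment #5: 5→9→4→0→11→10 bottleneck 4, total now 42

Maximum flow value: 42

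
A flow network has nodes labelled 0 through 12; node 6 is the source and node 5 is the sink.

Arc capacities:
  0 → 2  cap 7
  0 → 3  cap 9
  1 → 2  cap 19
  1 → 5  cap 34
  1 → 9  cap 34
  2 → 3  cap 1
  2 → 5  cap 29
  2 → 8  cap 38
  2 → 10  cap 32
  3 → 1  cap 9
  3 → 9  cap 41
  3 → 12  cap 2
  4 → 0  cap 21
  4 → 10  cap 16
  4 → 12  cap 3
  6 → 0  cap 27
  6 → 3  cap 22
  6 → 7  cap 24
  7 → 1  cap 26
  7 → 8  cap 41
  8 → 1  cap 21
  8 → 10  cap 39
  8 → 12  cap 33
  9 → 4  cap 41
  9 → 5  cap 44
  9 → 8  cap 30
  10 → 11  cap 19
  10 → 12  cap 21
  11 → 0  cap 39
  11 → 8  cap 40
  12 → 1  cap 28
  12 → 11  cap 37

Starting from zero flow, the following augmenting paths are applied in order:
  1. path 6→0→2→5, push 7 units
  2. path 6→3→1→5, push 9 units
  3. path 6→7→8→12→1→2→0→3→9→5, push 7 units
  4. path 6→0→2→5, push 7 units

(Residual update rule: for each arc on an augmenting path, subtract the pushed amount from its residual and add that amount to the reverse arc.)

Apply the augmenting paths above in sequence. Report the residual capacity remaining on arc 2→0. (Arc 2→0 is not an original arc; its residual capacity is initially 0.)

after path 1 (6→0→2→5, push 7): res(2,0)=7
after path 2 (6→3→1→5, push 9): res(2,0)=7
after path 3 (6→7→8→12→1→2→0→3→9→5, push 7): res(2,0)=0
after path 4 (6→0→2→5, push 7): res(2,0)=7

Residual capacity of (2,0): 7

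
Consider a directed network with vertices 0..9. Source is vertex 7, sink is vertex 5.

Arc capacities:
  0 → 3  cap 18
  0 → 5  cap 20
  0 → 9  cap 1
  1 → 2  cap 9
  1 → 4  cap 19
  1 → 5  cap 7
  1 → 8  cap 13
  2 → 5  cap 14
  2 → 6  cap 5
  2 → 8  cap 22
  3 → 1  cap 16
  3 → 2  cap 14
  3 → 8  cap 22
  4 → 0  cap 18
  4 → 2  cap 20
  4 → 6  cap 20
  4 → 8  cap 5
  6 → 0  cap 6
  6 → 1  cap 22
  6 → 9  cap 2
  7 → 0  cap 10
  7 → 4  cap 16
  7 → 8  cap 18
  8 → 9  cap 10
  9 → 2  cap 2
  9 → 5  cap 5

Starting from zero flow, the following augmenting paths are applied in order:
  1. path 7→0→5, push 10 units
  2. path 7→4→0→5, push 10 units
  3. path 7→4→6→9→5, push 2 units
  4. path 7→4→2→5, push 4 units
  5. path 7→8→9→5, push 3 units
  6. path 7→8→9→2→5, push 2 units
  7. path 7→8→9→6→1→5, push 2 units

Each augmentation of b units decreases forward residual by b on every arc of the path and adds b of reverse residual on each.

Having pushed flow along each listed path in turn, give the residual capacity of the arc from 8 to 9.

Residual capacity of (8,9): 3

after path 1 (7→0→5, push 10): res(8,9)=10
after path 2 (7→4→0→5, push 10): res(8,9)=10
after path 3 (7→4→6→9→5, push 2): res(8,9)=10
after path 4 (7→4→2→5, push 4): res(8,9)=10
after path 5 (7→8→9→5, push 3): res(8,9)=7
after path 6 (7→8→9→2→5, push 2): res(8,9)=5
after path 7 (7→8→9→6→1→5, push 2): res(8,9)=3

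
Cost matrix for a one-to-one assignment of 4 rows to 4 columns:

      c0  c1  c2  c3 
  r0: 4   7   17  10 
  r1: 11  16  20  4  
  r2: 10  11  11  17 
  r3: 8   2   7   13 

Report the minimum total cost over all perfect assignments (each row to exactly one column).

Minimum assignment cost: 21

optimal assignment: row0→col0 (cost 4), row1→col3 (cost 4), row2→col2 (cost 11), row3→col1 (cost 2)
total = 4 + 4 + 11 + 2 = 21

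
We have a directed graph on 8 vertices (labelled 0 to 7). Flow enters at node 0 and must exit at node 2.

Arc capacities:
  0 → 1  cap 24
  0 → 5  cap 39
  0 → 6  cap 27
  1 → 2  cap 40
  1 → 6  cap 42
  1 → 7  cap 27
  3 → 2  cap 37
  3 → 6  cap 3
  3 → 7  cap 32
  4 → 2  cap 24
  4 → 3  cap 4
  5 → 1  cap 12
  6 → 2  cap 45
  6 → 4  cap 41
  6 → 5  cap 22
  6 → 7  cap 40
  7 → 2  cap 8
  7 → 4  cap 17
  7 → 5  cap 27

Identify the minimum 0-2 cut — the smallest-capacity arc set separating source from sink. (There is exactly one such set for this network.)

augment #1: 0→1→2 push 24
augment #2: 0→6→2 push 27
augment #3: 0→5→1→2 push 12
max flow = 63; residual-reachable set from 0 gives S-side
cut edges (S→T): {(0,1), (0,6), (5,1)} total cap 63

Min-cut arcs: {(0,1), (0,6), (5,1)} (total capacity 63)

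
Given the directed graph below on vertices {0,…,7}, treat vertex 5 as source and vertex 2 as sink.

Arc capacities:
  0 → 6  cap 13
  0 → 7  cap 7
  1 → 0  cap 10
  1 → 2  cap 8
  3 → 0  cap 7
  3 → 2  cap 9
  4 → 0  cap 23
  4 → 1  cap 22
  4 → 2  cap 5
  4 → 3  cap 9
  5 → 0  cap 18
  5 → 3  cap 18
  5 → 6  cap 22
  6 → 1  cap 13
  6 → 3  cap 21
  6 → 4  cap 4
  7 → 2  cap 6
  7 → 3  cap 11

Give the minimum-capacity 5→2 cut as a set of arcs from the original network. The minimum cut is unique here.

Min-cut arcs: {(1,2), (3,2), (6,4), (7,2)} (total capacity 27)

augment #1: 5→3→2 push 9
augment #2: 5→0→7→2 push 6
augment #3: 5→6→1→2 push 8
augment #4: 5→6→4→2 push 4
max flow = 27; residual-reachable set from 5 gives S-side
cut edges (S→T): {(1,2), (3,2), (6,4), (7,2)} total cap 27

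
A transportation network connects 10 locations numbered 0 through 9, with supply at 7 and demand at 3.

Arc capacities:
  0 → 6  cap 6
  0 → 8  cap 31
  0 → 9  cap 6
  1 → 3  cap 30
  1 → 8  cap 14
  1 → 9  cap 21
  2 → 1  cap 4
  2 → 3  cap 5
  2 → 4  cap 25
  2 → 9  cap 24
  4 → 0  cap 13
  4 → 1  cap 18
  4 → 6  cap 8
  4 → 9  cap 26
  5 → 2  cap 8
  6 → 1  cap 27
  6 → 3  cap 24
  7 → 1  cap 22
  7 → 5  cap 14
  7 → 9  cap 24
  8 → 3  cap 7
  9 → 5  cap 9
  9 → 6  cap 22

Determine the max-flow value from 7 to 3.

augment #1: 7→1→3 bottleneck 22, total now 22
augment #2: 7→5→2→3 bottleneck 5, total now 27
augment #3: 7→9→6→3 bottleneck 22, total now 49
augment #4: 7→5→2→1→3 bottleneck 3, total now 52

Maximum flow value: 52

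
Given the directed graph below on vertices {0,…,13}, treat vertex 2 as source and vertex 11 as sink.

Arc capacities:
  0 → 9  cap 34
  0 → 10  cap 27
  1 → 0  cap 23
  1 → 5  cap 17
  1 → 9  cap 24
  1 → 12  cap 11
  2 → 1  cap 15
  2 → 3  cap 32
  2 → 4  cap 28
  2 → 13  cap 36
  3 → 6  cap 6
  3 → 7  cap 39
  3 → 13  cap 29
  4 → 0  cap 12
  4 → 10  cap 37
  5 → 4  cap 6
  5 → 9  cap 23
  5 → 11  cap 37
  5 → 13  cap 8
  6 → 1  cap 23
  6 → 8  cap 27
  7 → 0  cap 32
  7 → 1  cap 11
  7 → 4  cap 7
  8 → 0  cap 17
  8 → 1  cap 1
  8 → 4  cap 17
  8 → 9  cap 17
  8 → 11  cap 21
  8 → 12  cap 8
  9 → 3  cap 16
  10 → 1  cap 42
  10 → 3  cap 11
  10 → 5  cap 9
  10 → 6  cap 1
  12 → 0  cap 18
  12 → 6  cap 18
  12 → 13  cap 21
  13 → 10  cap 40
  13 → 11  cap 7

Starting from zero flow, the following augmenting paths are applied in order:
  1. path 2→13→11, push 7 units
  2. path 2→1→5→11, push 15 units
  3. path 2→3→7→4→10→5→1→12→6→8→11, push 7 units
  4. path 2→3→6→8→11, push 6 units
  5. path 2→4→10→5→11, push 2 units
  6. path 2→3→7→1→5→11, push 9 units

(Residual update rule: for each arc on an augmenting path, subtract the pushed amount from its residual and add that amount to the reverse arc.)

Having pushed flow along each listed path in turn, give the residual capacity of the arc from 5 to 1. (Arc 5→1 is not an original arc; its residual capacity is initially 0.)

Residual capacity of (5,1): 17

after path 1 (2→13→11, push 7): res(5,1)=0
after path 2 (2→1→5→11, push 15): res(5,1)=15
after path 3 (2→3→7→4→10→5→1→12→6→8→11, push 7): res(5,1)=8
after path 4 (2→3→6→8→11, push 6): res(5,1)=8
after path 5 (2→4→10→5→11, push 2): res(5,1)=8
after path 6 (2→3→7→1→5→11, push 9): res(5,1)=17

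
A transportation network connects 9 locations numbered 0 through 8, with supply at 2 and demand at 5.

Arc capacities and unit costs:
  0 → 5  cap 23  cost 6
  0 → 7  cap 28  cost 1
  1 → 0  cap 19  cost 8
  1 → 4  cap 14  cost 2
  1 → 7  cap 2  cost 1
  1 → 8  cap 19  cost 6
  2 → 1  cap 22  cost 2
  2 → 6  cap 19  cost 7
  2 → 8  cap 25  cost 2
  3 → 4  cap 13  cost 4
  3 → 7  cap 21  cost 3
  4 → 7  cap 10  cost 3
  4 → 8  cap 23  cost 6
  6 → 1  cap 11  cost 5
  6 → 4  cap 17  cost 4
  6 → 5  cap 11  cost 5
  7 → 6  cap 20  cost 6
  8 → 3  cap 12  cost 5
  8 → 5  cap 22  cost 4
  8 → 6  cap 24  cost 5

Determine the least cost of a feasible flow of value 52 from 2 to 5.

Minimum cost for 52 units: 568

shortest-cost path #1: 2→8→5 push 22 @ unit cost 6 (adds 132)
shortest-cost path #2: 2→6→5 push 11 @ unit cost 12 (adds 132)
shortest-cost path #3: 2→1→0→5 push 19 @ unit cost 16 (adds 304)
total cost = 568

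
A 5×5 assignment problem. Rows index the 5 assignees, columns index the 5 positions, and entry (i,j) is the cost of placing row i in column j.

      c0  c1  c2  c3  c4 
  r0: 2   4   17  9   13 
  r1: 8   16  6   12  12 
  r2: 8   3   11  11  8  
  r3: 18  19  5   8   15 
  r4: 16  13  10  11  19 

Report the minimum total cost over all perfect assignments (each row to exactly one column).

Minimum assignment cost: 33

optimal assignment: row0→col0 (cost 2), row1→col4 (cost 12), row2→col1 (cost 3), row3→col2 (cost 5), row4→col3 (cost 11)
total = 2 + 12 + 3 + 5 + 11 = 33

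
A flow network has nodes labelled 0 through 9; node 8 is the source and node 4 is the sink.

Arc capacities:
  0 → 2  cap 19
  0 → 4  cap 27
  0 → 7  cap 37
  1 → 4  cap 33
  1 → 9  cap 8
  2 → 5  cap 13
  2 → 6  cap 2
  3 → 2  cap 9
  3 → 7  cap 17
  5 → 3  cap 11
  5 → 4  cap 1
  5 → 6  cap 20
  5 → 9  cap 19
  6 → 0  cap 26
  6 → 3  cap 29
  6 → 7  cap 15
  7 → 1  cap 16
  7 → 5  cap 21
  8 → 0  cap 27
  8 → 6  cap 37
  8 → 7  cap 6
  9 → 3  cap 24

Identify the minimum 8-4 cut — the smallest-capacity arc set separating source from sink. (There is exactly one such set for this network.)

Min-cut arcs: {(0,4), (5,4), (7,1)} (total capacity 44)

augment #1: 8→0→4 push 27
augment #2: 8→7→1→4 push 6
augment #3: 8→6→7→1→4 push 10
augment #4: 8→6→7→5→4 push 1
max flow = 44; residual-reachable set from 8 gives S-side
cut edges (S→T): {(0,4), (5,4), (7,1)} total cap 44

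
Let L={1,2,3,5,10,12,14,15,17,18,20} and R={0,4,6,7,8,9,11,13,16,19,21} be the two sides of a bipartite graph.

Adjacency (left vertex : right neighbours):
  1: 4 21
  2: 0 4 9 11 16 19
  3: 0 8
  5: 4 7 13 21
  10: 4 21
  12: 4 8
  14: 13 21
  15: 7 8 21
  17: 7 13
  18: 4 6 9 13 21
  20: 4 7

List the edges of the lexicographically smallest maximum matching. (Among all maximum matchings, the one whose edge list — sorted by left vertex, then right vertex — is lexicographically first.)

|M| = 8 (so the lex-smallest maximum matching has 8 edges)
process left vertices in ascending order; for each, take the smallest-labelled available neighbour that still permits 8 edges overall, or leave it unmatched if none does
lex-smallest matching: {1-4, 2-9, 3-0, 5-7, 10-21, 12-8, 14-13, 18-6}

Lex-smallest maximum matching: {(1,4), (2,9), (3,0), (5,7), (10,21), (12,8), (14,13), (18,6)}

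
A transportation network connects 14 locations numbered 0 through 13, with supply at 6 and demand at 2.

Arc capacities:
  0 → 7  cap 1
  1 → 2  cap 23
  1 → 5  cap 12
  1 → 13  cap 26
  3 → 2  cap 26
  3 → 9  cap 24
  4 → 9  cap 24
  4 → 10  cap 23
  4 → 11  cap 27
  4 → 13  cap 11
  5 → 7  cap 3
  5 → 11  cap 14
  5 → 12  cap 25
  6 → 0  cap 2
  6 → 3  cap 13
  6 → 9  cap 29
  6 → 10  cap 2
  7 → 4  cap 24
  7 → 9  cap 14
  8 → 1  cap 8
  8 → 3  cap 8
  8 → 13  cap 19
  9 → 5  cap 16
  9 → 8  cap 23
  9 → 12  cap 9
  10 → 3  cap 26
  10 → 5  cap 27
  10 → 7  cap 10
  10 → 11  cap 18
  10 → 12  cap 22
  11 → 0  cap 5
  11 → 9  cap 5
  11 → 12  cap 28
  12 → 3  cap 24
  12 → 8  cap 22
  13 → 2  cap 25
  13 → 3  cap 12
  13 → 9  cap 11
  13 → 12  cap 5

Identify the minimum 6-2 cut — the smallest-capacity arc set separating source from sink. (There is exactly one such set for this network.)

Min-cut arcs: {(0,7), (6,3), (6,9), (6,10)} (total capacity 45)

augment #1: 6→3→2 push 13
augment #2: 6→10→3→2 push 2
augment #3: 6→9→8→1→2 push 8
augment #4: 6→9→8→3→2 push 8
augment #5: 6→9→8→13→2 push 7
augment #6: 6→9→12→3→2 push 3
augment #7: 6→0→7→4→13→2 push 1
augment #8: 6→9→12→8→13→2 push 3
max flow = 45; residual-reachable set from 6 gives S-side
cut edges (S→T): {(0,7), (6,3), (6,9), (6,10)} total cap 45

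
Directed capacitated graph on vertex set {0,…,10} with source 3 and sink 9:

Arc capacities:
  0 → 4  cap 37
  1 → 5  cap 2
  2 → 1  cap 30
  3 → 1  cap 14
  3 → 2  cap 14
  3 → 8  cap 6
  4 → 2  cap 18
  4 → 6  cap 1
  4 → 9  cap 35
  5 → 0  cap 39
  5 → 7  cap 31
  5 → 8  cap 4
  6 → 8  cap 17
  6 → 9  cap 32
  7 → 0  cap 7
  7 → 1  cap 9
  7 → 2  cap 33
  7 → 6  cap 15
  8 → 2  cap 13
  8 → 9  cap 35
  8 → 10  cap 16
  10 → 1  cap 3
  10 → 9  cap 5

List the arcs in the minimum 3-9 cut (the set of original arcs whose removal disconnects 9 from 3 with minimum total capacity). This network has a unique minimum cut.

Min-cut arcs: {(1,5), (3,8)} (total capacity 8)

augment #1: 3→8→9 push 6
augment #2: 3→1→5→8→9 push 2
max flow = 8; residual-reachable set from 3 gives S-side
cut edges (S→T): {(1,5), (3,8)} total cap 8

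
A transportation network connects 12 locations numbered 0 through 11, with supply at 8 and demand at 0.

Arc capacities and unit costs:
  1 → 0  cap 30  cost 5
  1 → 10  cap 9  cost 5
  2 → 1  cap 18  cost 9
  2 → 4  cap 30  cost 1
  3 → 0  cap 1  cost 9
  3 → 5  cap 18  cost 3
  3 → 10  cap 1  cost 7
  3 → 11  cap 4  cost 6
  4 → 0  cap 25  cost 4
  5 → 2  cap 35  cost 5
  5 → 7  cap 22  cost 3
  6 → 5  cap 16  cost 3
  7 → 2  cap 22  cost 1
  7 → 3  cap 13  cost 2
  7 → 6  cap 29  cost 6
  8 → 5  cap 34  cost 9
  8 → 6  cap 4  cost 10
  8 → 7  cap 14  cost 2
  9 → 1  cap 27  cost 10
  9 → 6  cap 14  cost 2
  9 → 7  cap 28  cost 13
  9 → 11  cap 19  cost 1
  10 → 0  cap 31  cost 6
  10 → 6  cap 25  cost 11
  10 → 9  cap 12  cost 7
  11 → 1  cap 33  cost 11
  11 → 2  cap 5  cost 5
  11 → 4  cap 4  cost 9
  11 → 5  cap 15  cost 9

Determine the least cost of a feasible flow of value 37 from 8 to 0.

Minimum cost for 37 units: 643

shortest-cost path #1: 8→7→2→4→0 push 14 @ unit cost 8 (adds 112)
shortest-cost path #2: 8→5→7→2→4→0 push 8 @ unit cost 18 (adds 144)
shortest-cost path #3: 8→5→2→4→0 push 3 @ unit cost 19 (adds 57)
shortest-cost path #4: 8→5→7→3→0 push 1 @ unit cost 23 (adds 23)
shortest-cost path #5: 8→5→7→3→10→0 push 1 @ unit cost 27 (adds 27)
shortest-cost path #6: 8→5→2→1→0 push 10 @ unit cost 28 (adds 280)
total cost = 643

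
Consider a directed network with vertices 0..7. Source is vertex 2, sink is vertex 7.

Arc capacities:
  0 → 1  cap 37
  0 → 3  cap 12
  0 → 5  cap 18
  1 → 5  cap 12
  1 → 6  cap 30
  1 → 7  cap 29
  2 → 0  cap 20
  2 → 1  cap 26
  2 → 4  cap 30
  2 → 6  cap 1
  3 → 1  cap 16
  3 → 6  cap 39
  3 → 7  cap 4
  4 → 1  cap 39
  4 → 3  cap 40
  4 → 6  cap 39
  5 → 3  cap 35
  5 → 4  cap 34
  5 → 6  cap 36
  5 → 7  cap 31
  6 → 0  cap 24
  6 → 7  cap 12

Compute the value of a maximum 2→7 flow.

augment #1: 2→1→7 bottleneck 26, total now 26
augment #2: 2→6→7 bottleneck 1, total now 27
augment #3: 2→0→1→7 bottleneck 3, total now 30
augment #4: 2→0→3→7 bottleneck 4, total now 34
augment #5: 2→0→5→7 bottleneck 13, total now 47
augment #6: 2→4→6→7 bottleneck 11, total now 58
augment #7: 2→4→1→5→7 bottleneck 12, total now 70
augment #8: 2→4→1→0→5→7 bottleneck 3, total now 73
augment #9: 2→4→3→0→5→7 bottleneck 2, total now 75

Maximum flow value: 75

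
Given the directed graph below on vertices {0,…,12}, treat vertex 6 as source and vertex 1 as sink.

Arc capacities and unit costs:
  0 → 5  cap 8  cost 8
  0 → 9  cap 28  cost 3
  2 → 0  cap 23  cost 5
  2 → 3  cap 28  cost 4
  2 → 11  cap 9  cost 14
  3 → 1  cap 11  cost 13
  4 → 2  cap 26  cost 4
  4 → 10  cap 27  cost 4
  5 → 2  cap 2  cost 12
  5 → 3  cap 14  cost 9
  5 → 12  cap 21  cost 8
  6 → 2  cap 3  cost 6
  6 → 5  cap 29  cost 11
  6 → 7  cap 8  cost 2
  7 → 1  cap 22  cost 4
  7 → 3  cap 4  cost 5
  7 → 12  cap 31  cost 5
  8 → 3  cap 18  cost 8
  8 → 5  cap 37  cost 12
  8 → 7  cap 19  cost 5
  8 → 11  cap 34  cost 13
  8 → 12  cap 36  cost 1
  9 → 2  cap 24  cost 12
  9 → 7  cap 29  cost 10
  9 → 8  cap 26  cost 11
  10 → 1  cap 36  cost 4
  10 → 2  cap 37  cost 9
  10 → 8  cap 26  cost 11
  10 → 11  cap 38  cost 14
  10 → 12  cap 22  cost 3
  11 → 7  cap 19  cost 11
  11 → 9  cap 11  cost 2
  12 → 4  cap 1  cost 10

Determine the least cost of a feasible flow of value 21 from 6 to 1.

shortest-cost path #1: 6→7→1 push 8 @ unit cost 6 (adds 48)
shortest-cost path #2: 6→2→3→1 push 3 @ unit cost 23 (adds 69)
shortest-cost path #3: 6→5→3→1 push 8 @ unit cost 33 (adds 264)
shortest-cost path #4: 6→5→12→4→10→1 push 1 @ unit cost 37 (adds 37)
shortest-cost path #5: 6→5→3→2→0→9→7→1 push 1 @ unit cost 38 (adds 38)
total cost = 456

Minimum cost for 21 units: 456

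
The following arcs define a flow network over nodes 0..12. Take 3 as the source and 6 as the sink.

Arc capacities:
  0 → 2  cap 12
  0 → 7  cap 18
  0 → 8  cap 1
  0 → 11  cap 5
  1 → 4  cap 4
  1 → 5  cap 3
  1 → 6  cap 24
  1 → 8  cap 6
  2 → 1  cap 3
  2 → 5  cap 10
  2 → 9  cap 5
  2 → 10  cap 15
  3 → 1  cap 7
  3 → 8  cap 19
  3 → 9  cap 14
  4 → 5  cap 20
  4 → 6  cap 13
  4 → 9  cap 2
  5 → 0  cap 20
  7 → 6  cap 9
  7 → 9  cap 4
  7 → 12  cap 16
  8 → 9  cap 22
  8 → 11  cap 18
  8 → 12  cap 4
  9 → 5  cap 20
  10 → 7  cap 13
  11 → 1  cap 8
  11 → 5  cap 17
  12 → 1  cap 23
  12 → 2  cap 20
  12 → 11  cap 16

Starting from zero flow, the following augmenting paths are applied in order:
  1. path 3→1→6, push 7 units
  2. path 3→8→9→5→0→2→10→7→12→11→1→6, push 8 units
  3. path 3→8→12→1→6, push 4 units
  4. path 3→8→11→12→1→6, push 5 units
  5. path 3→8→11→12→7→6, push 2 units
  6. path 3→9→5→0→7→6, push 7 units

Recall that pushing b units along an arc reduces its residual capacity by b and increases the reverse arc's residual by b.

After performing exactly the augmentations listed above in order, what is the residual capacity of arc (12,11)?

after path 1 (3→1→6, push 7): res(12,11)=16
after path 2 (3→8→9→5→0→2→10→7→12→11→1→6, push 8): res(12,11)=8
after path 3 (3→8→12→1→6, push 4): res(12,11)=8
after path 4 (3→8→11→12→1→6, push 5): res(12,11)=13
after path 5 (3→8→11→12→7→6, push 2): res(12,11)=15
after path 6 (3→9→5→0→7→6, push 7): res(12,11)=15

Residual capacity of (12,11): 15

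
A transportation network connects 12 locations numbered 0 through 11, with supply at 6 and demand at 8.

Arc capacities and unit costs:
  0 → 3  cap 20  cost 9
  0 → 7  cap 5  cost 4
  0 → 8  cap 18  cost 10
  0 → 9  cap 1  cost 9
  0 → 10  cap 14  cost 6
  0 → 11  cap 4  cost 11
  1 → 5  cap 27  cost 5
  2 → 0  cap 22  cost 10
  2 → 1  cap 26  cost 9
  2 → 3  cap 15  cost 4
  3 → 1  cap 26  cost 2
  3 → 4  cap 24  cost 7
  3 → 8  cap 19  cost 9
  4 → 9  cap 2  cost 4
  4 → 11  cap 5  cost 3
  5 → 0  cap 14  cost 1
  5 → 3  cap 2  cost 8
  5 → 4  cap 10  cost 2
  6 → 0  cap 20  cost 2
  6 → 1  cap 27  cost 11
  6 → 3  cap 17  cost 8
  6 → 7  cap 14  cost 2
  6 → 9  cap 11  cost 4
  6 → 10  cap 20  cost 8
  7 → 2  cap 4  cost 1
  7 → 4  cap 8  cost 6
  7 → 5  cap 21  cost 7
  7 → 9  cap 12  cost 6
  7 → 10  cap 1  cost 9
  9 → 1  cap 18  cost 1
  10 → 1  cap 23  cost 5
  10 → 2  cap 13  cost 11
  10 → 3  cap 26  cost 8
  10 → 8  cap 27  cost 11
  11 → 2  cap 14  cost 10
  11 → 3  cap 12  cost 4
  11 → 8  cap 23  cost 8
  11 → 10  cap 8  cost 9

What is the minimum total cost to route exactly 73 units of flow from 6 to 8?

shortest-cost path #1: 6→0→8 push 18 @ unit cost 12 (adds 216)
shortest-cost path #2: 6→7→2→3→8 push 4 @ unit cost 16 (adds 64)
shortest-cost path #3: 6→3→8 push 15 @ unit cost 17 (adds 255)
shortest-cost path #4: 6→10→8 push 20 @ unit cost 19 (adds 380)
shortest-cost path #5: 6→0→10→8 push 2 @ unit cost 19 (adds 38)
shortest-cost path #6: 6→7→4→11→8 push 5 @ unit cost 19 (adds 95)
shortest-cost path #7: 6→7→10→8 push 1 @ unit cost 22 (adds 22)
shortest-cost path #8: 6→7→5→0→10→8 push 4 @ unit cost 27 (adds 108)
shortest-cost path #9: 6→9→1→5→0→11→8 push 4 @ unit cost 30 (adds 120)
total cost = 1298

Minimum cost for 73 units: 1298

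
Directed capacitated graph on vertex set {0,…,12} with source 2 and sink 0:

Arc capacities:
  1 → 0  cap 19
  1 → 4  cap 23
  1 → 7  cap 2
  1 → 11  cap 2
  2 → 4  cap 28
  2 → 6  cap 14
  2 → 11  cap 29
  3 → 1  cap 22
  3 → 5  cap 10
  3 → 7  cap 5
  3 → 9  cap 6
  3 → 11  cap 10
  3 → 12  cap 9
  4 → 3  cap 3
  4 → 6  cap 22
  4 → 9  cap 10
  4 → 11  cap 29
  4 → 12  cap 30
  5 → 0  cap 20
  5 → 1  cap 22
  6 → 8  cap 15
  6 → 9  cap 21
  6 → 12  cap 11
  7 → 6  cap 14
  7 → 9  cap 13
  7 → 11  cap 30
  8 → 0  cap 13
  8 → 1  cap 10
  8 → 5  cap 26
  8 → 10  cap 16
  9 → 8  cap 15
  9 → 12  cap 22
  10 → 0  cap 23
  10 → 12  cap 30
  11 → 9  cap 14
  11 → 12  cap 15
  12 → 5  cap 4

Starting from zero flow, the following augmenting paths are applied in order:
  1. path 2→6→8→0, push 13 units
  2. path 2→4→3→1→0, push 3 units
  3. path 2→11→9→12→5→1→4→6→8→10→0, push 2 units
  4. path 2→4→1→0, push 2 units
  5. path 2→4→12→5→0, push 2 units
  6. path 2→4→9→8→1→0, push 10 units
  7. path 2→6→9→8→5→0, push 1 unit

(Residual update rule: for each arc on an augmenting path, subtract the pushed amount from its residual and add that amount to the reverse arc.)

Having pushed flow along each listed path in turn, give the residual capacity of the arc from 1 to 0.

Residual capacity of (1,0): 4

after path 1 (2→6→8→0, push 13): res(1,0)=19
after path 2 (2→4→3→1→0, push 3): res(1,0)=16
after path 3 (2→11→9→12→5→1→4→6→8→10→0, push 2): res(1,0)=16
after path 4 (2→4→1→0, push 2): res(1,0)=14
after path 5 (2→4→12→5→0, push 2): res(1,0)=14
after path 6 (2→4→9→8→1→0, push 10): res(1,0)=4
after path 7 (2→6→9→8→5→0, push 1): res(1,0)=4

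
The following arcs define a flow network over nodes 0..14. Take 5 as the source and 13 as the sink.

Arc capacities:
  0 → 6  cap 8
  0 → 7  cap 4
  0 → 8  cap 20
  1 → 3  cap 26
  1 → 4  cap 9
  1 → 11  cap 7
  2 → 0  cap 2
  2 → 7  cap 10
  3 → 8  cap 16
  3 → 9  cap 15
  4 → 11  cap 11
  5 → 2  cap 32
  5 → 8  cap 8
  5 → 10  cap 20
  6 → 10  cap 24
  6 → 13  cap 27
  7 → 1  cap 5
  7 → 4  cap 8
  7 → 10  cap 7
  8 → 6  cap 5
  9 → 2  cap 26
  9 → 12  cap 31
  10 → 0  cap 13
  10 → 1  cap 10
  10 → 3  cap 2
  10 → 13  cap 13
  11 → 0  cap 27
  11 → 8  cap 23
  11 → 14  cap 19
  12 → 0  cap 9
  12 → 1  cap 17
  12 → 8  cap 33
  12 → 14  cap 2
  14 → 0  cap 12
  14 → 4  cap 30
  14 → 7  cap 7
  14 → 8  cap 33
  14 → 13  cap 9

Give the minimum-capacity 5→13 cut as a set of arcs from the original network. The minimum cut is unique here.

augment #1: 5→10→13 push 13
augment #2: 5→8→6→13 push 5
augment #3: 5→2→0→6→13 push 2
augment #4: 5→10→0→6→13 push 6
augment #5: 5→10→1→11→14→13 push 1
augment #6: 5→2→7→1→11→14→13 push 5
augment #7: 5→2→7→4→11→14→13 push 3
max flow = 35; residual-reachable set from 5 gives S-side
cut edges (S→T): {(0,6), (8,6), (10,13), (14,13)} total cap 35

Min-cut arcs: {(0,6), (8,6), (10,13), (14,13)} (total capacity 35)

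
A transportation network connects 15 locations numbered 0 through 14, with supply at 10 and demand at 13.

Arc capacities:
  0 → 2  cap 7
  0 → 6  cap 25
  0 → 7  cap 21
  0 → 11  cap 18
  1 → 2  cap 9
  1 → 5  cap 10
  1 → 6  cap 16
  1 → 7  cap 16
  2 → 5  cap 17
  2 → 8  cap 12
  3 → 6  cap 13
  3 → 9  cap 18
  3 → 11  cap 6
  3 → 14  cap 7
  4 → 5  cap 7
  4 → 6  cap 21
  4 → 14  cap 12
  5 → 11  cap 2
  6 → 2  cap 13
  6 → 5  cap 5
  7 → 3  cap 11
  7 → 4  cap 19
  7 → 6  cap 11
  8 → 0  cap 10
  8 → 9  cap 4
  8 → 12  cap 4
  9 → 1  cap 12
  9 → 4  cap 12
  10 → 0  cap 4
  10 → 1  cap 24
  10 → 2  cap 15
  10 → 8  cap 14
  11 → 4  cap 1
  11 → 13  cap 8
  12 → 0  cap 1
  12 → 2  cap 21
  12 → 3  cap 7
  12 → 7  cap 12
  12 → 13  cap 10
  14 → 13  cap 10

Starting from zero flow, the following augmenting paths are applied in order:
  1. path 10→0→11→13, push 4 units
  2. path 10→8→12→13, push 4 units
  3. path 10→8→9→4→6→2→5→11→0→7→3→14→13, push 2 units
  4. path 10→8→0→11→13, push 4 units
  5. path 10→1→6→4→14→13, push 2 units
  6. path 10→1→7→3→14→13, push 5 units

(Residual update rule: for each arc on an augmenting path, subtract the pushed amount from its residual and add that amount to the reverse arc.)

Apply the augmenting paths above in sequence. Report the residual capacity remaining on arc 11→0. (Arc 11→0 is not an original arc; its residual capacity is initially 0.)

after path 1 (10→0→11→13, push 4): res(11,0)=4
after path 2 (10→8→12→13, push 4): res(11,0)=4
after path 3 (10→8→9→4→6→2→5→11→0→7→3→14→13, push 2): res(11,0)=2
after path 4 (10→8→0→11→13, push 4): res(11,0)=6
after path 5 (10→1→6→4→14→13, push 2): res(11,0)=6
after path 6 (10→1→7→3→14→13, push 5): res(11,0)=6

Residual capacity of (11,0): 6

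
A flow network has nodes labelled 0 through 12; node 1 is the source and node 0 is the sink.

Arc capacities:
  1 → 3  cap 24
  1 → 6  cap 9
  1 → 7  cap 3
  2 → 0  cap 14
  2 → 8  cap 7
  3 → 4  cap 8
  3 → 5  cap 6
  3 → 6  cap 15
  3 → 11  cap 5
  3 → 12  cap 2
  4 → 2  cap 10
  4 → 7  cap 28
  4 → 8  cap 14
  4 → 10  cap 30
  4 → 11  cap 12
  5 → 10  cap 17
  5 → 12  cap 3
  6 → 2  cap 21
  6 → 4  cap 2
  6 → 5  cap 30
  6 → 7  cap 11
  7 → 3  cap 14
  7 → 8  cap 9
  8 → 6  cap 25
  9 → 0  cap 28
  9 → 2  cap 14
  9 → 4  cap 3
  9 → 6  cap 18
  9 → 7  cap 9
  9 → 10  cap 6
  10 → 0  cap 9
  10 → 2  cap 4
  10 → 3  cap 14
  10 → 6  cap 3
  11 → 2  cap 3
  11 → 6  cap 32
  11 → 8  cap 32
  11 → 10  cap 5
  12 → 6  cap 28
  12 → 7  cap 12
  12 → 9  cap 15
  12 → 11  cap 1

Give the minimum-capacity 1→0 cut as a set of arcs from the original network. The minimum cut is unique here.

augment #1: 1→6→2→0 push 9
augment #2: 1→3→4→2→0 push 5
augment #3: 1→3→4→10→0 push 3
augment #4: 1→3→5→10→0 push 6
augment #5: 1→3→12→9→0 push 2
augment #6: 1→3→6→5→12→9→0 push 3
max flow = 28; residual-reachable set from 1 gives S-side
cut edges (S→T): {(2,0), (3,12), (5,12), (10,0)} total cap 28

Min-cut arcs: {(2,0), (3,12), (5,12), (10,0)} (total capacity 28)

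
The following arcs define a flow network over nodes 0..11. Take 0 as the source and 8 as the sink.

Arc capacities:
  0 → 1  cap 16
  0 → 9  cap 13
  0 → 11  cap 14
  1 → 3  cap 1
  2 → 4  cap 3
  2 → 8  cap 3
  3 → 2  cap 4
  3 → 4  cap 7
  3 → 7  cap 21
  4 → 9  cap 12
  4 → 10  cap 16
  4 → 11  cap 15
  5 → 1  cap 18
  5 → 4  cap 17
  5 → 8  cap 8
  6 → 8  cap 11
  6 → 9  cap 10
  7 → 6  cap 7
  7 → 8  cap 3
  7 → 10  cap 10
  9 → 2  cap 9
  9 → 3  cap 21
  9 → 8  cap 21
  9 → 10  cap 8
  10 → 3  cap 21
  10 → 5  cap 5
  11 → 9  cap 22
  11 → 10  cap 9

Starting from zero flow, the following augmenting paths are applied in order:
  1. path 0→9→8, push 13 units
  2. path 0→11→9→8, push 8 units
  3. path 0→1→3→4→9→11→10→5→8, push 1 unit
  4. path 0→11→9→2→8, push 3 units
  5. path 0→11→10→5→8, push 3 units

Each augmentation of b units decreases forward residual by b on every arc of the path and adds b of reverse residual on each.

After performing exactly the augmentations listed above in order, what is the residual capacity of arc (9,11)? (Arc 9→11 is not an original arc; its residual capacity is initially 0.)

after path 1 (0→9→8, push 13): res(9,11)=0
after path 2 (0→11→9→8, push 8): res(9,11)=8
after path 3 (0→1→3→4→9→11→10→5→8, push 1): res(9,11)=7
after path 4 (0→11→9→2→8, push 3): res(9,11)=10
after path 5 (0→11→10→5→8, push 3): res(9,11)=10

Residual capacity of (9,11): 10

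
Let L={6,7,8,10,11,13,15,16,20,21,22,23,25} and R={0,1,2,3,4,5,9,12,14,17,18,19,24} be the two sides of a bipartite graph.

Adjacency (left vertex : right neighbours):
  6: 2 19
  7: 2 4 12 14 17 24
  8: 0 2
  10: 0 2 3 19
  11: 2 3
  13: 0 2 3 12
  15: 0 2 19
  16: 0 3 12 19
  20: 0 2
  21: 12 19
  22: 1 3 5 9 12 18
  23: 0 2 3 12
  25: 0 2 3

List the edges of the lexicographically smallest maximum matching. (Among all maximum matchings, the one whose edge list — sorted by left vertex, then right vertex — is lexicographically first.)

Lex-smallest maximum matching: {(6,2), (7,4), (8,0), (10,3), (13,12), (15,19), (22,1)}

|M| = 7 (so the lex-smallest maximum matching has 7 edges)
process left vertices in ascending order; for each, take the smallest-labelled available neighbour that still permits 7 edges overall, or leave it unmatched if none does
lex-smallest matching: {6-2, 7-4, 8-0, 10-3, 13-12, 15-19, 22-1}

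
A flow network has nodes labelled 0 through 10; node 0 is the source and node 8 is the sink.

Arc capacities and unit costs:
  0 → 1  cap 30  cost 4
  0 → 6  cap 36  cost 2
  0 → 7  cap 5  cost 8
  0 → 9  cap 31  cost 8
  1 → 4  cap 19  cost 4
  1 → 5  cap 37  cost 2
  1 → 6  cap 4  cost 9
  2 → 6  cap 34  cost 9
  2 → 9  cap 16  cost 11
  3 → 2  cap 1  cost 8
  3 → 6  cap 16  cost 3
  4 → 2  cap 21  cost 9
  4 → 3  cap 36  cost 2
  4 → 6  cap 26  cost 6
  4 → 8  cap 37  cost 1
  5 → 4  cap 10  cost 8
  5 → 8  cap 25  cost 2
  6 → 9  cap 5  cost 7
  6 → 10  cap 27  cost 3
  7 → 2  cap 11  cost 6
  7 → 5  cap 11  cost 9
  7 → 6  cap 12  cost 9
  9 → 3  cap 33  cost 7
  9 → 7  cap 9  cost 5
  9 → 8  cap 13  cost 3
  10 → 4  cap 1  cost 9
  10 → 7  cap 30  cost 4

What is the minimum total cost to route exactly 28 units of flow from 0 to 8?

shortest-cost path #1: 0→1→5→8 push 25 @ unit cost 8 (adds 200)
shortest-cost path #2: 0→1→4→8 push 3 @ unit cost 9 (adds 27)
total cost = 227

Minimum cost for 28 units: 227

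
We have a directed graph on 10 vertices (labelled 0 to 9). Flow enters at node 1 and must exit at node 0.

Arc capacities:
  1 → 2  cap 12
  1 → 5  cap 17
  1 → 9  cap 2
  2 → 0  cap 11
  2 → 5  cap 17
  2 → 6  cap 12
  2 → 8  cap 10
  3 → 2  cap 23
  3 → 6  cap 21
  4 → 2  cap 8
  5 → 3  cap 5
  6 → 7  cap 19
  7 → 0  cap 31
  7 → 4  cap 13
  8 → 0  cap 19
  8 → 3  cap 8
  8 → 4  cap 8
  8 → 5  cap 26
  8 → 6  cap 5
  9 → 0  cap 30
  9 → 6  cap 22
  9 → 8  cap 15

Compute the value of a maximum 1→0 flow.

augment #1: 1→2→0 bottleneck 11, total now 11
augment #2: 1→9→0 bottleneck 2, total now 13
augment #3: 1→2→8→0 bottleneck 1, total now 14
augment #4: 1→5→3→2→8→0 bottleneck 5, total now 19

Maximum flow value: 19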